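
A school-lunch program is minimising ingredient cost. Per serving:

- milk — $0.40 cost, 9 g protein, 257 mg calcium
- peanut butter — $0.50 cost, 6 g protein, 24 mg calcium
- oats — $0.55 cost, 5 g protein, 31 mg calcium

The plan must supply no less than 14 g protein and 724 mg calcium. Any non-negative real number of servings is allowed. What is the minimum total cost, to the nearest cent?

$1.13

This is a tiny linear program; its minimum lies at a vertex of the feasible set. List the vertices and price them.
milk only: max(14/9, 724/257) = 2.817 servings → $1.13.
peanut butter only: max(14/6, 724/24) = 30.17 servings → $15.08.
oats only: max(14/5, 724/31) = 23.35 servings → $12.85.
milk + peanut butter: the both-tight solution has a negative serving — not a feasible corner.
milk + oats: the both-tight solution has a negative serving — not a feasible corner.
peanut butter + oats: intersection lies outside the first quadrant.
The minimum over all feasible corners is $1.13.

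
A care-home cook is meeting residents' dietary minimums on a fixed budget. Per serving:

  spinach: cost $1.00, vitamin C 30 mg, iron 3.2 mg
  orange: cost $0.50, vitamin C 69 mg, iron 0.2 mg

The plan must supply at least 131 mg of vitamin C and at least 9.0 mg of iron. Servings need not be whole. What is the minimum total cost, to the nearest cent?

$3.12

spinach only: max(131/30, 9.0/3.2) = 4.367 servings → $4.37.
orange only: max(131/69, 9.0/0.2) = 45 servings → $22.50.
spinach + orange with both tight: 2.769 servings and 0.6946 servings → $3.12.
The minimum over all feasible corners is $3.12.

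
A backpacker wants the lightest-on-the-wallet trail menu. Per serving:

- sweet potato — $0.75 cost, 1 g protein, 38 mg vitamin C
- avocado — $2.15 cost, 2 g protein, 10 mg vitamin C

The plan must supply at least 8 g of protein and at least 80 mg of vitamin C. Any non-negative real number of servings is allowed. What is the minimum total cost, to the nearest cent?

An LP optimum is at a vertex; with two nutrient constraints at most two foods are used. Check each candidate.
sweet potato only: max(8/1, 80/38) = 8 servings → $6.00.
avocado only: max(8/2, 80/10) = 8 servings → $17.20.
sweet potato + avocado with both tight: 1.212 servings and 3.394 servings → $8.21.
So the least-cost plan costs $6.00.

$6.00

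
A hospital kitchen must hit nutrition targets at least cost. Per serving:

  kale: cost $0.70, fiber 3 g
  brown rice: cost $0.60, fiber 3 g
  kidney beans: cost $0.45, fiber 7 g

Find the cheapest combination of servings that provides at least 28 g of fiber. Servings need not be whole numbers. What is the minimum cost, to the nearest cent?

$1.80

Cost per g of fiber: kidney beans $0.0643, brown rice $0.2000, kale $0.2333.
With no serving limits, use only kidney beans: 28 g / 7 g = 4 servings × $0.45 = $1.80.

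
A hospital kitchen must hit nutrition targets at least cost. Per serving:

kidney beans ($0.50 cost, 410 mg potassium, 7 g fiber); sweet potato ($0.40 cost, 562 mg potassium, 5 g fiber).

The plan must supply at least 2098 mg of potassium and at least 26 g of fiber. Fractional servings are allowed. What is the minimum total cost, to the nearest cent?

$1.95

kidney beans only: max(2098/410, 26/7) = 5.117 servings → $2.56.
sweet potato only: max(2098/562, 26/5) = 5.2 servings → $2.08.
kidney beans + sweet potato with both tight: 2.188 servings and 2.137 servings → $1.95.
So the least-cost plan costs $1.95.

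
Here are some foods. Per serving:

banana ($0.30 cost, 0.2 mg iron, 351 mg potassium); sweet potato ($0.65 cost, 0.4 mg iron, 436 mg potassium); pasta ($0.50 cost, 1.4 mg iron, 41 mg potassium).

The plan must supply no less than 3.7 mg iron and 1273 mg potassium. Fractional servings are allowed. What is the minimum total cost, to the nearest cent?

$2.09

Minimising a linear cost over {iron ≥ 3.7, potassium ≥ 1273, servings ≥ 0} — the optimum is at a vertex, using one or two foods.
banana only: max(3.7/0.2, 1273/351) = 18.5 servings → $5.55.
sweet potato only: max(3.7/0.4, 1273/436) = 9.25 servings → $6.01.
pasta only: max(3.7/1.4, 1273/41) = 31.05 servings → $15.52.
banana + sweet potato: the both-tight solution has a negative serving — not a feasible corner.
banana + pasta with both tight: 3.374 servings and 2.161 servings → $2.09.
sweet potato + pasta with both tight: 2.745 servings and 1.859 servings → $2.71.
The minimum over all feasible corners is $2.09.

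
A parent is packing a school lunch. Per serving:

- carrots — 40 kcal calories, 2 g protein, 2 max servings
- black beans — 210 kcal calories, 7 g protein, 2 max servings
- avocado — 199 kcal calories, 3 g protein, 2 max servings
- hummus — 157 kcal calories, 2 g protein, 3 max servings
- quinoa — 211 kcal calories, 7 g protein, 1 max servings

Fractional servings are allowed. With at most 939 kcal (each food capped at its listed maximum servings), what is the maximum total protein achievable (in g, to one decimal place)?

Protein per kcal: carrots 0.05, black beans 0.03333, quinoa 0.03318, avocado 0.01508, hummus 0.01274.
Take 2 servings of carrots: uses 80 kcal, +4.0 g protein (running total 4.0 g).
Take 2 servings of black beans: uses 420 kcal, +14.0 g protein (running total 18.0 g).
Take 1 serving of quinoa: uses 211 kcal, +7.0 g protein (running total 25.0 g).
Take 1.146 servings of avocado: uses 228 kcal, +3.4 g protein (running total 28.4 g).
Greedy by best ratio exhausts the calories allowance optimally: 28.4 g.

28.4 g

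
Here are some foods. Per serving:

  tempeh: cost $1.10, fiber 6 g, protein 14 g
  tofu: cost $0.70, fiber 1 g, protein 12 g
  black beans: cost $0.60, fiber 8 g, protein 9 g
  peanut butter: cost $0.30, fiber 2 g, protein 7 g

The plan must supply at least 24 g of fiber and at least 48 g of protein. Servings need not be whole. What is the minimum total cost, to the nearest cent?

Minimising a linear cost over {fiber ≥ 24, protein ≥ 48, servings ≥ 0} — the optimum is at a vertex, using one or two foods.
tempeh only: max(24/6, 48/14) = 4 servings → $4.40.
tofu only: max(24/1, 48/12) = 24 servings → $16.80.
black beans only: max(24/8, 48/9) = 5.333 servings → $3.20.
peanut butter only: max(24/2, 48/7) = 12 servings → $3.60.
tempeh + tofu with both targets exact would need a negative amount; discard.
tempeh + black beans with both tight: 2.897 servings and 0.8276 servings → $3.68.
tempeh + peanut butter with both targets exact would need a negative amount; discard.
tofu + black beans with both tight: 1.931 servings and 2.759 servings → $3.01.
tofu + peanut butter: the both-tight solution has a negative serving — not a feasible corner.
black beans + peanut butter with both tight: 1.895 servings and 4.421 servings → $2.46.
Cheapest feasible corner: $2.46.

$2.46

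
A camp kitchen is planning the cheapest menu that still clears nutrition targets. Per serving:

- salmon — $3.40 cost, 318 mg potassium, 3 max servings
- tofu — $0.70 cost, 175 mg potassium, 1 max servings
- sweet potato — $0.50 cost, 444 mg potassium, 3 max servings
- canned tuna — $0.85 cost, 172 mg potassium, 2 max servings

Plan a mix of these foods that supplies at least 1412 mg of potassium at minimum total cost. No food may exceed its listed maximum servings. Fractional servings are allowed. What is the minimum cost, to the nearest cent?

$1.82

Cost per mg of potassium: sweet potato $0.0011, tofu $0.0040, canned tuna $0.0049, salmon $0.0107.
Take 3 servings of sweet potato: +1332.0 mg potassium for $1.50 (total $1.50, still need 80.0 mg).
Take 0.4571 servings of tofu: +80.0 mg potassium for $0.32 (total $1.82, still need 0.0 mg).
Greedy by cheapest-per-mg is optimal for a single linear constraint, so the minimum cost is $1.82.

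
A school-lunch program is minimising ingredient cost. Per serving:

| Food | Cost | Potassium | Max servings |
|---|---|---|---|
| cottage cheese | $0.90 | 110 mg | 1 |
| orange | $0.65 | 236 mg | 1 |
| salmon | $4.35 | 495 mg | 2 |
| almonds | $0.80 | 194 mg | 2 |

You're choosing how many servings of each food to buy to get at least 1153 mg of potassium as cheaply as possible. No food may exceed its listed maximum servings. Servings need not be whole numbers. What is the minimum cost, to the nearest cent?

$6.83

Cost per mg of potassium: orange $0.0028, almonds $0.0041, cottage cheese $0.0082, salmon $0.0088.
Take 1 serving of orange: +236.0 mg potassium for $0.65 (total $0.65, still need 917.0 mg).
Take 2 servings of almonds: +388.0 mg potassium for $1.60 (total $2.25, still need 529.0 mg).
Take 1 serving of cottage cheese: +110.0 mg potassium for $0.90 (total $3.15, still need 419.0 mg).
Take 0.8465 servings of salmon: +419.0 mg potassium for $3.68 (total $6.83, still need 0.0 mg).
Filling from the cheapest source first is optimal under one linear minimum: $6.83.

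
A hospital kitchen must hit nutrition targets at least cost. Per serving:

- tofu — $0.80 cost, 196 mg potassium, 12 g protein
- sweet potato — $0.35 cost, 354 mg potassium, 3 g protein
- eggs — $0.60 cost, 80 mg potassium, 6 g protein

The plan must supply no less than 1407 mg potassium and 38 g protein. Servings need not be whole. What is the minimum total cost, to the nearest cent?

$2.92

A basic optimal solution has at most two foods positive. Try each food alone and each pair with both targets met exactly.
tofu only: max(1407/196, 38/12) = 7.179 servings → $5.74.
sweet potato only: max(1407/354, 38/3) = 12.67 servings → $4.43.
eggs only: max(1407/80, 38/6) = 17.59 servings → $10.55.
tofu + sweet potato with both tight: 2.522 servings and 2.578 servings → $2.92.
tofu + eggs: the both-tight solution has a negative serving — not a feasible corner.
sweet potato + eggs with both tight: 2.867 servings and 4.9 servings → $3.94.
The minimum over all feasible corners is $2.92.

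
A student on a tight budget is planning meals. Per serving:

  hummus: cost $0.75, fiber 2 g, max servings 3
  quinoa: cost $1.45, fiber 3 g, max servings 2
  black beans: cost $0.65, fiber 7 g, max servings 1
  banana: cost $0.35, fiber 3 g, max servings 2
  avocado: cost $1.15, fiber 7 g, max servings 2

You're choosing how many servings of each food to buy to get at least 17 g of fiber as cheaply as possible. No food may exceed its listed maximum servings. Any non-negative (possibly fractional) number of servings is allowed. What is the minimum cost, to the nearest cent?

$2.01

Cost per g of fiber: black beans $0.0929, banana $0.1167, avocado $0.1643, hummus $0.3750, quinoa $0.4833.
Take 1 serving of black beans: +7.0 g fiber for $0.65 (total $0.65, still need 10.0 g).
Take 2 servings of banana: +6.0 g fiber for $0.70 (total $1.35, still need 4.0 g).
Take 0.5714 servings of avocado: +4.0 g fiber for $0.66 (total $2.01, still need 0.0 g).
Filling from the cheapest source first is optimal under one linear minimum: $2.01.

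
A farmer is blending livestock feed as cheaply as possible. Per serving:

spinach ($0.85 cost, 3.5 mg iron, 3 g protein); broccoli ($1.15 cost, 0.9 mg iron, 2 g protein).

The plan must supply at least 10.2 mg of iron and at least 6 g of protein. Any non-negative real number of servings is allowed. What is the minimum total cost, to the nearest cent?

Compare the cost at each extreme point of the feasible region.
spinach only: max(10.2/3.5, 6/3) = 2.914 servings → $2.48.
broccoli only: max(10.2/0.9, 6/2) = 11.33 servings → $13.03.
spinach + broccoli with both targets exact would need a negative amount; discard.
The minimum over all feasible corners is $2.48.

$2.48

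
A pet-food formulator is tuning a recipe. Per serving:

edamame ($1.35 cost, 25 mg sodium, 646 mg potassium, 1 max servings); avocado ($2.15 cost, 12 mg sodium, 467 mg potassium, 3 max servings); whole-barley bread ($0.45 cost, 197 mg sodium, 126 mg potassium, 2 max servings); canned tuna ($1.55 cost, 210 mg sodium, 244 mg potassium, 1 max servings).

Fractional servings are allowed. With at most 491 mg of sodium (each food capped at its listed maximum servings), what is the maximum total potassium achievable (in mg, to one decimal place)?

2431.7 mg

Potassium per mg sodium: avocado 38.92, edamame 25.84, canned tuna 1.162, whole-barley bread 0.6396.
Take 3 servings of avocado: uses 36 mg sodium, +1401.0 mg potassium (running total 1401.0 mg).
Take 1 serving of edamame: uses 25 mg sodium, +646.0 mg potassium (running total 2047.0 mg).
Take 1 serving of canned tuna: uses 210 mg sodium, +244.0 mg potassium (running total 2291.0 mg).
Take 1.117 servings of whole-barley bread: uses 220 mg sodium, +140.7 mg potassium (running total 2431.7 mg).
Filling greedily by potassium-per-mg sodium is optimal for one linear limit, giving 2431.7 mg.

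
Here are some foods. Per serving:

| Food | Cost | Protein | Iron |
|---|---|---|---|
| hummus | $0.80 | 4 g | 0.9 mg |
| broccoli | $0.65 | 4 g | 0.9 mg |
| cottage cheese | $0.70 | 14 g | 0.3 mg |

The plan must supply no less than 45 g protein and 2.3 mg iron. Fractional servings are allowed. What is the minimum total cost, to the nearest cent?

$2.99

Compare the cost at each extreme point of the feasible region.
hummus only: max(45/4, 2.3/0.9) = 11.25 servings → $9.00.
broccoli only: max(45/4, 2.3/0.9) = 11.25 servings → $7.31.
cottage cheese only: max(45/14, 2.3/0.3) = 7.667 servings → $5.37.
hummus + broccoli (both tight): parallel constraints — no distinct corner.
hummus + cottage cheese with both tight: 1.64 servings and 2.746 servings → $3.23.
broccoli + cottage cheese with both tight: 1.64 servings and 2.746 servings → $2.99.
Cheapest feasible corner: $2.99.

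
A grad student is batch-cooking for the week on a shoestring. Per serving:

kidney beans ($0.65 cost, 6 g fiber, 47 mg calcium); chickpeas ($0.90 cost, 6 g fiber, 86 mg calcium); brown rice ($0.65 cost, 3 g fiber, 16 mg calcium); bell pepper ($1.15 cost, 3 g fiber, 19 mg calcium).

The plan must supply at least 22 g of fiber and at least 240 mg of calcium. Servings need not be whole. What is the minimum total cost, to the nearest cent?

An LP optimum is at a vertex; with two nutrient constraints at most two foods are used. Check each candidate.
kidney beans only: max(22/6, 240/47) = 5.106 servings → $3.32.
chickpeas only: max(22/6, 240/86) = 3.667 servings → $3.30.
brown rice only: max(22/3, 240/16) = 15 servings → $9.75.
bell pepper only: max(22/3, 240/19) = 12.63 servings → $14.53.
kidney beans + chickpeas with both tight: 1.932 servings and 1.735 servings → $2.82.
kidney beans + brown rice: the both-tight solution has a negative serving — not a feasible corner.
kidney beans + bell pepper: the both-tight solution has a negative serving — not a feasible corner.
chickpeas + brown rice with both tight: 2.272 servings and 2.79 servings → $3.86.
chickpeas + bell pepper with both tight: 2.097 servings and 3.139 servings → $5.50.
brown rice + bell pepper: the both-tight solution has a negative serving — not a feasible corner.
The minimum over all feasible corners is $2.82.

$2.82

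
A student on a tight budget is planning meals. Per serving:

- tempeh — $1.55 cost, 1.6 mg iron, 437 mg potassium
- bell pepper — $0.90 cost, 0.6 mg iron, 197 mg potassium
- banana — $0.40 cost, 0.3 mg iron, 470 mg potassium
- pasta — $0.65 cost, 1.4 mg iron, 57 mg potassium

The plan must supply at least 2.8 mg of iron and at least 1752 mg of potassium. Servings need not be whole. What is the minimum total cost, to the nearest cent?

An LP optimum is at a vertex; with two nutrient constraints at most two foods are used. Check each candidate.
tempeh only: max(2.8/1.6, 1752/437) = 4.009 servings → $6.21.
bell pepper only: max(2.8/0.6, 1752/197) = 8.893 servings → $8.00.
banana only: max(2.8/0.3, 1752/470) = 9.333 servings → $3.73.
pasta only: max(2.8/1.4, 1752/57) = 30.74 servings → $19.98.
tempeh + bell pepper with both targets exact would need a negative amount; discard.
tempeh + banana with both tight: 1.273 servings and 2.544 servings → $2.99.
tempeh + pasta with both targets exact would need a negative amount; discard.
bell pepper + banana with both tight: 3.546 servings and 2.241 servings → $4.09.
bell pepper + pasta: intersection lies outside the first quadrant.
banana + pasta with both tight: 3.578 servings and 1.233 servings → $2.23.
Cheapest feasible corner: $2.23.

$2.23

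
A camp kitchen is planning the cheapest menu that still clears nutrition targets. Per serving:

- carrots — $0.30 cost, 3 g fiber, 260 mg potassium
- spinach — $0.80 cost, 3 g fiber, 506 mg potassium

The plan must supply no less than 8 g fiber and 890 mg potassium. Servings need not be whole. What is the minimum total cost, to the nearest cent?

For a min-cost LP with two ≥-constraints, a basic feasible solution has at most two positive variables.
carrots only: max(8/3, 890/260) = 3.423 servings → $1.03.
spinach only: max(8/3, 890/506) = 2.667 servings → $2.13.
carrots + spinach with both tight: 1.867 servings and 0.7995 servings → $1.20.
The minimum over all feasible corners is $1.03.

$1.03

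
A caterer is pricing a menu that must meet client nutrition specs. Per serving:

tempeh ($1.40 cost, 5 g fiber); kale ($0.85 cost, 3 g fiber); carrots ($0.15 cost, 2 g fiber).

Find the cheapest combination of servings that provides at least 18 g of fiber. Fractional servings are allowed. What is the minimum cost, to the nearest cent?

$1.35

Cost per g of fiber: carrots $0.0750, tempeh $0.2800, kale $0.2833.
With no serving limits, use only carrots: 18 g / 2 g = 9 servings × $0.15 = $1.35.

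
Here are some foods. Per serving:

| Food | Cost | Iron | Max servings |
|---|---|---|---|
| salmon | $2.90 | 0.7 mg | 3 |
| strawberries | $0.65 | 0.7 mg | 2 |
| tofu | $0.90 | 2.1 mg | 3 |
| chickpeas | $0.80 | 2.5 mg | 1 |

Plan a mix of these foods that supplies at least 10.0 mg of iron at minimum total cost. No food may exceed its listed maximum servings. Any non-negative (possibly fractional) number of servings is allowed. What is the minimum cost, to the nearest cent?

Cost per mg of iron: chickpeas $0.3200, tofu $0.4286, strawberries $0.9286, salmon $4.1429.
Take 1 serving of chickpeas: +2.5 mg iron for $0.80 (total $0.80, still need 7.5 mg).
Take 3 servings of tofu: +6.3 mg iron for $2.70 (total $3.50, still need 1.2 mg).
Take 1.714 servings of strawberries: +1.2 mg iron for $1.11 (total $4.61, still need 0.0 mg).
Greedy by cheapest-per-mg is optimal for a single linear constraint, so the minimum cost is $4.61.

$4.61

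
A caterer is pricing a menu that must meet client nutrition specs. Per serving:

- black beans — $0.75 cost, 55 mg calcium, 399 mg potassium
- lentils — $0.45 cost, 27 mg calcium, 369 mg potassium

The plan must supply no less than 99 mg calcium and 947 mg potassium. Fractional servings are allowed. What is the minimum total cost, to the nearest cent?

$1.46

A basic optimal solution has at most two foods positive. Try each food alone and each pair with both targets met exactly.
black beans only: max(99/55, 947/399) = 2.373 servings → $1.78.
lentils only: max(99/27, 947/369) = 3.667 servings → $1.65.
black beans + lentils with both tight: 1.151 servings and 1.322 servings → $1.46.
Cheapest feasible corner: $1.46.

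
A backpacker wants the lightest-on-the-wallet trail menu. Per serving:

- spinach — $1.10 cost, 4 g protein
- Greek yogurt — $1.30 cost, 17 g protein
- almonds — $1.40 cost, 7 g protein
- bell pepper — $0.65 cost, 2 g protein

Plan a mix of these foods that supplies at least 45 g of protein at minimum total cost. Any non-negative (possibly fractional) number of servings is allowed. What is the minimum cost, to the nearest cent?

$3.44

Cost per g of protein: Greek yogurt $0.0765, almonds $0.2000, spinach $0.2750, bell pepper $0.3250.
With no serving limits, use only Greek yogurt: 45 g / 17 g = 2.647 servings × $1.30 = $3.44.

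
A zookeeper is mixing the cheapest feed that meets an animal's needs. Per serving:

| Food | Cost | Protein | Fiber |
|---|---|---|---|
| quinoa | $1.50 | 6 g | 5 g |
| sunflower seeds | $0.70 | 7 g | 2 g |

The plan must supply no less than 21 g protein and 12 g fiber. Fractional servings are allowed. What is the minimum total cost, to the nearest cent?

$3.74

With two linear requirements the optimum uses one or two foods; enumerate the corners.
quinoa only: max(21/6, 12/5) = 3.5 servings → $5.25.
sunflower seeds only: max(21/7, 12/2) = 6 servings → $4.20.
quinoa + sunflower seeds with both tight: 1.826 servings and 1.435 servings → $3.74.
Cheapest feasible corner: $3.74.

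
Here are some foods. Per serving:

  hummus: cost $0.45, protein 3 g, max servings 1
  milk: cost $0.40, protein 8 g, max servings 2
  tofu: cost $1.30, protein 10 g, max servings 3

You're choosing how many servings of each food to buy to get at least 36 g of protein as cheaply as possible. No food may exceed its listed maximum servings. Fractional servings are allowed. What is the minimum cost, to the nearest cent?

$3.40

Cost per g of protein: milk $0.0500, tofu $0.1300, hummus $0.1500.
Take 2 servings of milk: +16.0 g protein for $0.80 (total $0.80, still need 20.0 g).
Take 2 servings of tofu: +20.0 g protein for $2.60 (total $3.40, still need 0.0 g).
Greedy by cheapest-per-g is optimal for a single linear constraint, so the minimum cost is $3.40.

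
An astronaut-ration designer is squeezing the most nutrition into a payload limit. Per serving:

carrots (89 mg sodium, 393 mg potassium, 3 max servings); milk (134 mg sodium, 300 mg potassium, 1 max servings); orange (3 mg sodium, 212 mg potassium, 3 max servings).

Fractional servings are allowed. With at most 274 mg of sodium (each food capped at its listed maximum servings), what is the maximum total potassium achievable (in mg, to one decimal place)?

Potassium per mg sodium: orange 70.67, carrots 4.416, milk 2.239.
Take 3 servings of orange: uses 9 mg sodium, +636.0 mg potassium (running total 636.0 mg).
Take 2.978 servings of carrots: uses 265 mg sodium, +1170.2 mg potassium (running total 1806.2 mg).
Filling greedily by potassium-per-mg sodium is optimal for one linear limit, giving 1806.2 mg.

1806.2 mg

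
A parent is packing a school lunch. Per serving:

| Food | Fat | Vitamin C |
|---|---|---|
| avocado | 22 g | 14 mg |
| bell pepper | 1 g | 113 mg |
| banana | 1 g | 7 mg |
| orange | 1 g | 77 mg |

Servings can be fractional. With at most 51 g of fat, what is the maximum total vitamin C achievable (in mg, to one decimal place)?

Vitamin C per g fat: bell pepper 113, orange 77, banana 7, avocado 0.6364.
With no serving limits, spend the whole fat allowance on bell pepper: 51 g / 1 g × 113 mg = 5763.0 mg.

5763.0 mg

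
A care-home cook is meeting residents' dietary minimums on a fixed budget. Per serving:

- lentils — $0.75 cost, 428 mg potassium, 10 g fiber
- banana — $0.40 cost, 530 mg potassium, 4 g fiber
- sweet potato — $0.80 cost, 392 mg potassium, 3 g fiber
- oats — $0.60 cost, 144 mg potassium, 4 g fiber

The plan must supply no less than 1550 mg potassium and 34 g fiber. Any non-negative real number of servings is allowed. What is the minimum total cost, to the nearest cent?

A basic optimal solution has at most two foods positive. Try each food alone and each pair with both targets met exactly.
lentils only: max(1550/428, 34/10) = 3.621 servings → $2.72.
banana only: max(1550/530, 34/4) = 8.5 servings → $3.40.
sweet potato only: max(1550/392, 34/3) = 11.33 servings → $9.07.
oats only: max(1550/144, 34/4) = 10.76 servings → $6.46.
lentils + banana with both tight: 3.294 servings and 0.2642 servings → $2.58.
lentils + sweet potato with both tight: 3.292 servings and 0.3596 servings → $2.76.
lentils + oats: intersection lies outside the first quadrant.
banana + sweet potato: intersection lies outside the first quadrant.
banana + oats with both tight: 0.8446 servings and 7.655 servings → $4.93.
sweet potato + oats with both tight: 1.148 servings and 7.639 servings → $5.50.
So the least-cost plan costs $2.58.

$2.58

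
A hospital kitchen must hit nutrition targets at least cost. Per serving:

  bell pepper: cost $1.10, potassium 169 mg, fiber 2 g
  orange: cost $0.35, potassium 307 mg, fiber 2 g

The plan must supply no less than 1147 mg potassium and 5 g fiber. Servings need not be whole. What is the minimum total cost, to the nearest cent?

$1.31

bell pepper only: max(1147/169, 5/2) = 6.787 servings → $7.47.
orange only: max(1147/307, 5/2) = 3.736 servings → $1.31.
bell pepper + orange: intersection lies outside the first quadrant.
Cheapest feasible corner: $1.31.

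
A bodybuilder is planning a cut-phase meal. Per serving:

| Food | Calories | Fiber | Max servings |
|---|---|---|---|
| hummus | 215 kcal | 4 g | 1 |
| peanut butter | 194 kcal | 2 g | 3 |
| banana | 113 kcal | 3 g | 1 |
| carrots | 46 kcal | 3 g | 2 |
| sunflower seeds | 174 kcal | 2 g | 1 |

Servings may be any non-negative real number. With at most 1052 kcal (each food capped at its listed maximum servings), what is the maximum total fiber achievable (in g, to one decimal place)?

Fiber per kcal: carrots 0.06522, banana 0.02655, hummus 0.0186, sunflower seeds 0.01149, peanut butter 0.01031.
Take 2 servings of carrots: uses 92 kcal, +6.0 g fiber (running total 6.0 g).
Take 1 serving of banana: uses 113 kcal, +3.0 g fiber (running total 9.0 g).
Take 1 serving of hummus: uses 215 kcal, +4.0 g fiber (running total 13.0 g).
Take 1 serving of sunflower seeds: uses 174 kcal, +2.0 g fiber (running total 15.0 g).
Take 2.361 servings of peanut butter: uses 458 kcal, +4.7 g fiber (running total 19.7 g).
Greedy by best ratio exhausts the calories allowance optimally: 19.7 g.

19.7 g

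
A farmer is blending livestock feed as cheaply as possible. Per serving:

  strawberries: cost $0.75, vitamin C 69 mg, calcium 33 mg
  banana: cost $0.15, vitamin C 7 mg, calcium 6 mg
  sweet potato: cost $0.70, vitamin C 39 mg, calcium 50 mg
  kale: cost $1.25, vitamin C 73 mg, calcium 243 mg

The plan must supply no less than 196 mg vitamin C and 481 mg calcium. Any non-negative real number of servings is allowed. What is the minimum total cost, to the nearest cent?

Check every corner: each single food scaled to meet both minima, and each pair solved so both constraints bind.
strawberries only: max(196/69, 481/33) = 14.58 servings → $10.93.
banana only: max(196/7, 481/6) = 80.17 servings → $12.03.
sweet potato only: max(196/39, 481/50) = 9.62 servings → $6.73.
kale only: max(196/73, 481/243) = 2.685 servings → $3.36.
strawberries + banana with both targets exact would need a negative amount; discard.
strawberries + sweet potato with both targets exact would need a negative amount; discard.
strawberries + kale with both tight: 0.8716 servings and 1.861 servings → $2.98.
banana + sweet potato: the both-tight solution has a negative serving — not a feasible corner.
banana + kale with both tight: 9.909 servings and 1.735 servings → $3.65.
sweet potato + kale with both tight: 2.148 servings and 1.537 servings → $3.43.
Cheapest feasible corner: $2.98.

$2.98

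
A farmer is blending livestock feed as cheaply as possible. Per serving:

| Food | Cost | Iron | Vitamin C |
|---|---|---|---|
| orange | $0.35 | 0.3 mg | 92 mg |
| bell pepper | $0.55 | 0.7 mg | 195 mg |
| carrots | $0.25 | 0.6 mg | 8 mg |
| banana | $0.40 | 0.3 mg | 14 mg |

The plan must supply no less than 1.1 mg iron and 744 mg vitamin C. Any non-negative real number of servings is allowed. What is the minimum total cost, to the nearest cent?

orange only: max(1.1/0.3, 744/92) = 8.087 servings → $2.83.
bell pepper only: max(1.1/0.7, 744/195) = 3.815 servings → $2.10.
carrots only: max(1.1/0.6, 744/8) = 93 servings → $23.25.
banana only: max(1.1/0.3, 744/14) = 53.14 servings → $21.26.
orange + bell pepper with both targets exact would need a negative amount; discard.
orange + carrots: the both-tight solution has a negative serving — not a feasible corner.
orange + banana: intersection lies outside the first quadrant.
bell pepper + carrots with both targets exact would need a negative amount; discard.
bell pepper + banana: the both-tight solution has a negative serving — not a feasible corner.
carrots + banana: the both-tight solution has a negative serving — not a feasible corner.
The minimum over all feasible corners is $2.10.

$2.10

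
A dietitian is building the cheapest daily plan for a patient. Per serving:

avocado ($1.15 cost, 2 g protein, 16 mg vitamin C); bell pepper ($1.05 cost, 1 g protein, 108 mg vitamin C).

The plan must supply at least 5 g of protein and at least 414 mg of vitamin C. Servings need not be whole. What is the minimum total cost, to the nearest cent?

$4.65

avocado only: max(5/2, 414/16) = 25.88 servings → $29.76.
bell pepper only: max(5/1, 414/108) = 5 servings → $5.25.
avocado + bell pepper with both tight: 0.63 servings and 3.74 servings → $4.65.
The minimum over all feasible corners is $4.65.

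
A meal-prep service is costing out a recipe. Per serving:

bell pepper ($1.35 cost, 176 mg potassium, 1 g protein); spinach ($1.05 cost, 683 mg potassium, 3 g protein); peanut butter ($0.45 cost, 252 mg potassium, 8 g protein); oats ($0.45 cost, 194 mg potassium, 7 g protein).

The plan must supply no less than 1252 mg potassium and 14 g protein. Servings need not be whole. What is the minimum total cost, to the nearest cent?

The cheapest plan sits at a corner of the feasible region — with two constraints it uses at most two foods.
bell pepper only: max(1252/176, 14/1) = 14 servings → $18.90.
spinach only: max(1252/683, 14/3) = 4.667 servings → $4.90.
peanut butter only: max(1252/252, 14/8) = 4.968 servings → $2.24.
oats only: max(1252/194, 14/7) = 6.454 servings → $2.90.
bell pepper + spinach: intersection lies outside the first quadrant.
bell pepper + peanut butter with both tight: 5.612 servings and 1.048 servings → $8.05.
bell pepper + oats with both tight: 5.827 servings and 1.168 servings → $8.39.
spinach + peanut butter with both tight: 1.378 servings and 1.233 servings → $2.00.
spinach + oats with both tight: 1.44 servings and 1.383 servings → $2.13.
peanut butter + oats: the both-tight solution has a negative serving — not a feasible corner.
So the least-cost plan costs $2.00.

$2.00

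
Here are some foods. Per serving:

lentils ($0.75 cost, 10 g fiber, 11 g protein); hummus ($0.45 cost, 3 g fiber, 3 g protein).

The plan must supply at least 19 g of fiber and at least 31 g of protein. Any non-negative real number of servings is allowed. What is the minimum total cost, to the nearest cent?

$2.11

lentils only: max(19/10, 31/11) = 2.818 servings → $2.11.
hummus only: max(19/3, 31/3) = 10.33 servings → $4.65.
lentils + hummus with both targets exact would need a negative amount; discard.
The minimum over all feasible corners is $2.11.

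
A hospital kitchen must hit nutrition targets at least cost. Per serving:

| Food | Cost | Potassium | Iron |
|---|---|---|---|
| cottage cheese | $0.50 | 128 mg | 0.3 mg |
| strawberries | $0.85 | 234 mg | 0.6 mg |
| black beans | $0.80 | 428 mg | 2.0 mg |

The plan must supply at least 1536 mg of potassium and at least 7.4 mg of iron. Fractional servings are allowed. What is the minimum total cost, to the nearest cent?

$2.96

Minimising a linear cost over {potassium ≥ 1536, iron ≥ 7.4, servings ≥ 0} — the optimum is at a vertex, using one or two foods.
cottage cheese only: max(1536/128, 7.4/0.3) = 24.67 servings → $12.33.
strawberries only: max(1536/234, 7.4/0.6) = 12.33 servings → $10.48.
black beans only: max(1536/428, 7.4/2.0) = 3.7 servings → $2.96.
cottage cheese + strawberries: the both-tight solution has a negative serving — not a feasible corner.
cottage cheese + black beans with both targets exact would need a negative amount; discard.
strawberries + black beans with both targets exact would need a negative amount; discard.
Cheapest feasible corner: $2.96.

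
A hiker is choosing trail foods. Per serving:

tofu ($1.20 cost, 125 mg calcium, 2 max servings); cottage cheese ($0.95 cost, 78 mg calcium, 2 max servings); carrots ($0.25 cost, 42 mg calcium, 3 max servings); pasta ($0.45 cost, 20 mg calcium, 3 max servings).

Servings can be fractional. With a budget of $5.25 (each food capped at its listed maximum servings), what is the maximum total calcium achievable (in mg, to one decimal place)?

540.9 mg

Calcium per dollar: carrots 168, tofu 104.2, cottage cheese 82.11, pasta 44.44.
Take 3 servings of carrots: spends $0.75, +126.0 mg calcium (running total 126.0 mg).
Take 2 servings of tofu: spends $2.40, +250.0 mg calcium (running total 376.0 mg).
Take 2 servings of cottage cheese: spends $1.90, +156.0 mg calcium (running total 532.0 mg).
Take 0.4444 servings of pasta: spends $0.20, +8.9 mg calcium (running total 540.9 mg).
Filling greedily by calcium-per-dollar is optimal for one linear limit, giving 540.9 mg.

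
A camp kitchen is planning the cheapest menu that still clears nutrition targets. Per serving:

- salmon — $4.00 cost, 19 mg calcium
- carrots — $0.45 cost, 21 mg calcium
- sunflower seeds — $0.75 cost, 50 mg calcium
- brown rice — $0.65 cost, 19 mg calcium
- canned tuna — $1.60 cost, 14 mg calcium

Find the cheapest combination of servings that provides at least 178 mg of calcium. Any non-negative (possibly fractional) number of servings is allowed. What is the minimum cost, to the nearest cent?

$2.67

Cost per mg of calcium: sunflower seeds $0.0150, carrots $0.0214, brown rice $0.0342, canned tuna $0.1143, salmon $0.2105.
With no serving limits, use only sunflower seeds: 178 mg / 50 mg = 3.56 servings × $0.75 = $2.67.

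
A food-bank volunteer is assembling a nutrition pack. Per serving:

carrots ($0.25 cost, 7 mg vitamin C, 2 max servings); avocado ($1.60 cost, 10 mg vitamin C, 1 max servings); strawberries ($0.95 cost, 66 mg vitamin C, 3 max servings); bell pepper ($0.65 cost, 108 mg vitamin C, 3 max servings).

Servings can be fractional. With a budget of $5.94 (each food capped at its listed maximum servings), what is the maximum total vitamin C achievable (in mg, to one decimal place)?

Vitamin C per dollar: bell pepper 166.2, strawberries 69.47, carrots 28, avocado 6.25.
Take 3 servings of bell pepper: spends $1.95, +324.0 mg vitamin C (running total 324.0 mg).
Take 3 servings of strawberries: spends $2.85, +198.0 mg vitamin C (running total 522.0 mg).
Take 2 servings of carrots: spends $0.50, +14.0 mg vitamin C (running total 536.0 mg).
Take 0.4 servings of avocado: spends $0.64, +4.0 mg vitamin C (running total 540.0 mg).
Greedy by best ratio exhausts the cost allowance optimally: 540.0 mg.

540.0 mg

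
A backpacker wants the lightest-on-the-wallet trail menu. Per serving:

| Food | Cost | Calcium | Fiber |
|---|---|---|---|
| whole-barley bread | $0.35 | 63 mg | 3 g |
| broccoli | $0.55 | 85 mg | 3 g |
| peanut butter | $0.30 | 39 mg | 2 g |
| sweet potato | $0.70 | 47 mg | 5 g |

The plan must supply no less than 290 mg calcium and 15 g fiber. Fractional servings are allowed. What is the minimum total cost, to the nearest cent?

At the optimum either one food covers both requirements or two foods hit both targets exactly; no other combination can be cheaper.
whole-barley bread only: max(290/63, 15/3) = 5 servings → $1.75.
broccoli only: max(290/85, 15/3) = 5 servings → $2.75.
peanut butter only: max(290/39, 15/2) = 7.5 servings → $2.25.
sweet potato only: max(290/47, 15/5) = 6.17 servings → $4.32.
whole-barley bread + broccoli: intersection lies outside the first quadrant.
whole-barley bread + peanut butter: the both-tight solution has a negative serving — not a feasible corner.
whole-barley bread + sweet potato with both tight: 4.282 servings and 0.431 servings → $1.80.
broccoli + peanut butter: the both-tight solution has a negative serving — not a feasible corner.
broccoli + sweet potato with both tight: 2.623 servings and 1.426 servings → $2.44.
peanut butter + sweet potato with both tight: 7.376 servings and 0.0495 servings → $2.25.
Cheapest feasible corner: $1.75.

$1.75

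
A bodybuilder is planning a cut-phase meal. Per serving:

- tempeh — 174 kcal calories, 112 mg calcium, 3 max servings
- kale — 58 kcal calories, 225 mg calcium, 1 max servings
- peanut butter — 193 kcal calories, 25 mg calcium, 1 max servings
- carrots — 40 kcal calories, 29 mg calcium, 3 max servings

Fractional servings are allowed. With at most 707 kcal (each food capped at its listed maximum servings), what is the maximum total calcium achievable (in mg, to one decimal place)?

648.9 mg

Calcium per kcal: kale 3.879, carrots 0.725, tempeh 0.6437, peanut butter 0.1295.
Take 1 serving of kale: uses 58 kcal, +225.0 mg calcium (running total 225.0 mg).
Take 3 servings of carrots: uses 120 kcal, +87.0 mg calcium (running total 312.0 mg).
Take 3 servings of tempeh: uses 522 kcal, +336.0 mg calcium (running total 648.0 mg).
Take 0.03627 servings of peanut butter: uses 7 kcal, +0.9 mg calcium (running total 648.9 mg).
Greedy by best ratio exhausts the calories allowance optimally: 648.9 mg.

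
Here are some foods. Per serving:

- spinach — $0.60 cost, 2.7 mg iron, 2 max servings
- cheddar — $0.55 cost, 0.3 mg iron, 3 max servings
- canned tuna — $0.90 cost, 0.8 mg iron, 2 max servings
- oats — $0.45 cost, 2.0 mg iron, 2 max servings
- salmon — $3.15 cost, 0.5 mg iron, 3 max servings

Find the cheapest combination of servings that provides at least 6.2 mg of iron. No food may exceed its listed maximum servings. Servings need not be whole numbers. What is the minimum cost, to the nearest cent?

Cost per mg of iron: spinach $0.2222, oats $0.2250, canned tuna $1.1250, cheddar $1.8333, salmon $6.3000.
Take 2 servings of spinach: +5.4 mg iron for $1.20 (total $1.20, still need 0.8 mg).
Take 0.4 servings of oats: +0.8 mg iron for $0.18 (total $1.38, still need 0.0 mg).
Greedy by cheapest-per-mg is optimal for a single linear constraint, so the minimum cost is $1.38.

$1.38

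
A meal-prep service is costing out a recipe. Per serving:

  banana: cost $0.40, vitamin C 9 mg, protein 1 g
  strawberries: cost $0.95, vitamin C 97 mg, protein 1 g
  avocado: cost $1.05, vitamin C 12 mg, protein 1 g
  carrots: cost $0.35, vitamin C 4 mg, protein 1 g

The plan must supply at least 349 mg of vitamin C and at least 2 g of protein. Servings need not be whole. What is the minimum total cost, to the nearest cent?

Check every corner: each single food scaled to meet both minima, and each pair solved so both constraints bind.
banana only: max(349/9, 2/1) = 38.78 servings → $15.51.
strawberries only: max(349/97, 2/1) = 3.598 servings → $3.42.
avocado only: max(349/12, 2/1) = 29.08 servings → $30.54.
carrots only: max(349/4, 2/1) = 87.25 servings → $30.54.
banana + strawberries: intersection lies outside the first quadrant.
banana + avocado: intersection lies outside the first quadrant.
banana + carrots: intersection lies outside the first quadrant.
strawberries + avocado: intersection lies outside the first quadrant.
strawberries + carrots with both targets exact would need a negative amount; discard.
avocado + carrots with both targets exact would need a negative amount; discard.
Cheapest feasible corner: $3.42.

$3.42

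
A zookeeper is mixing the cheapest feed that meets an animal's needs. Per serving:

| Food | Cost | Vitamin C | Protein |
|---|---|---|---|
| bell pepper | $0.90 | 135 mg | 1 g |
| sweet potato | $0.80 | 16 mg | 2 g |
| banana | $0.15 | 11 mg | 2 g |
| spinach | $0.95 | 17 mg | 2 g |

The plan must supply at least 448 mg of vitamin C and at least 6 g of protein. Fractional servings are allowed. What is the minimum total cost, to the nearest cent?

Two binding constraints pin down two serving amounts, so the optimal mix uses at most two foods. The candidates are each food alone (scaled to the tighter of vitamin C/protein) and each pair with both constraints tight.
bell pepper only: max(448/135, 6/1) = 6 servings → $5.40.
sweet potato only: max(448/16, 6/2) = 28 servings → $22.40.
banana only: max(448/11, 6/2) = 40.73 servings → $6.11.
spinach only: max(448/17, 6/2) = 26.35 servings → $25.04.
bell pepper + sweet potato with both tight: 3.15 servings and 1.425 servings → $3.97.
bell pepper + banana with both tight: 3.205 servings and 1.398 servings → $3.09.
bell pepper + spinach with both tight: 3.138 servings and 1.431 servings → $4.18.
sweet potato + banana: intersection lies outside the first quadrant.
sweet potato + spinach with both targets exact would need a negative amount; discard.
banana + spinach: intersection lies outside the first quadrant.
So the least-cost plan costs $3.09.

$3.09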